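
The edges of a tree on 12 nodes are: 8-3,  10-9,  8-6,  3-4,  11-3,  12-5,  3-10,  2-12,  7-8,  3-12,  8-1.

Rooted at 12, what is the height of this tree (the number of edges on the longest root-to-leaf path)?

3

7 sits deepest: 12 → 3 → 8 → 7 — 3 edges from the root.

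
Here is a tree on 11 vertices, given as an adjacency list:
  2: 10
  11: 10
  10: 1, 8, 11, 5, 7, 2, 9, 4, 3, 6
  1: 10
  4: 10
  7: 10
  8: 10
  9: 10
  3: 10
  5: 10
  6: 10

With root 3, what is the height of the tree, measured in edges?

1 sits deepest: 3 – 10 – 1 — 2 edges from the root.

2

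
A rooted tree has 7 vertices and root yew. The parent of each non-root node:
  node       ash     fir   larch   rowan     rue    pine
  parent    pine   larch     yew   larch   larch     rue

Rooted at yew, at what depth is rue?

Climbing from rue to the root: rue–larch–yew. That's 2 steps.

2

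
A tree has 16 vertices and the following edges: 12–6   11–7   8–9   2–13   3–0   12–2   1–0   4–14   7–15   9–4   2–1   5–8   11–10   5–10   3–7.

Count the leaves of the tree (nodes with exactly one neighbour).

4

The leaves are 6, 13, 14, 15.
That is 4 leaves.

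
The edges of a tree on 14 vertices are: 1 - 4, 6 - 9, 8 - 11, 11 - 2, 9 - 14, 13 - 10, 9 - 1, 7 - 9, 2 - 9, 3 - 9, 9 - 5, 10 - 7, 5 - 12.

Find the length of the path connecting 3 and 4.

3

3–9–1–4: 3 edges.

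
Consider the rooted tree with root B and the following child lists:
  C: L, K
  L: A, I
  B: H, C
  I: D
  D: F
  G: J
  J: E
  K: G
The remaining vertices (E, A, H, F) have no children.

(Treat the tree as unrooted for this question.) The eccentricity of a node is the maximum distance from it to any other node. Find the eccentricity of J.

The node farthest from J is F, via J–G–K–C–L–I–D–F — 7 edges.

7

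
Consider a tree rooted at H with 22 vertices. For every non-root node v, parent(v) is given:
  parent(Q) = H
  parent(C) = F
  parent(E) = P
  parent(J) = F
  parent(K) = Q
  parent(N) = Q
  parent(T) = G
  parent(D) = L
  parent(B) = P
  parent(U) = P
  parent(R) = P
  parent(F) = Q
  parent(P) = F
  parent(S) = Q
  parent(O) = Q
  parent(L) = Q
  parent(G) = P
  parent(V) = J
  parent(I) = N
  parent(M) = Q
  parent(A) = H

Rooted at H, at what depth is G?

4

Path from H to G: H – Q – F – P – G, which has 4 edges.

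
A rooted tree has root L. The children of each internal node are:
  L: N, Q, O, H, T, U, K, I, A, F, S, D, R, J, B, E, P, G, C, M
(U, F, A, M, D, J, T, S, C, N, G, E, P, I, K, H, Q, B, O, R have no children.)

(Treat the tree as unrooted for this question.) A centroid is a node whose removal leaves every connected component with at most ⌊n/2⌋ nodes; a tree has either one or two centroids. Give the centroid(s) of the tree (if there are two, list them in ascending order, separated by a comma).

L

Delete L: the remaining components have sizes 1, 1, 1, 1, 1, 1, 1, 1, 1, 1, 1, 1, 1, 1, 1, 1, 1, 1, 1, 1. Max 1 ≤ 10, so L is a centroid.
Every other node leaves some component of size > 10, so the centroid is unique.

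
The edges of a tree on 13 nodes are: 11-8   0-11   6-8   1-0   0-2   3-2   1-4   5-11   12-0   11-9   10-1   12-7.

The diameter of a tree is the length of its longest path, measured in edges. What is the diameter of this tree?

5

BFS from 6 reaches 10 last, at distance 5; BFS from 10 confirms no node is farther.
Path: 6 – 8 – 11 – 0 – 1 – 10.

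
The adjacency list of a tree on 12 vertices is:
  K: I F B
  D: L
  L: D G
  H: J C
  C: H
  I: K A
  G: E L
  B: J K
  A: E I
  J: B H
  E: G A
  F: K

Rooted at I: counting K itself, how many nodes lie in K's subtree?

K's subtree: {K, B, F, J, H, C}, size 6.

6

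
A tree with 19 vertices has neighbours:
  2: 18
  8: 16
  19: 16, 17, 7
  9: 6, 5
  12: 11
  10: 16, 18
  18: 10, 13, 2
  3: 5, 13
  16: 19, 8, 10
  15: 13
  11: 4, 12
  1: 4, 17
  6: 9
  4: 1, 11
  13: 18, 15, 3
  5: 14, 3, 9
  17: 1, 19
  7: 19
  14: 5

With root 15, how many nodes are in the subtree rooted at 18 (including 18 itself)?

The subtree rooted at 18 contains: 18, 10, 2, 16, 8, 19, 7, 17, 1, 4, 11, 12 — 12 nodes.

12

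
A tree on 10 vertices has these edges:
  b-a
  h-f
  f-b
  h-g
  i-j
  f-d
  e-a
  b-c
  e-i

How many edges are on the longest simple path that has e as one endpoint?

A farthest node from e is g.
The path e–a–b–f–h–g has 5 edges.

5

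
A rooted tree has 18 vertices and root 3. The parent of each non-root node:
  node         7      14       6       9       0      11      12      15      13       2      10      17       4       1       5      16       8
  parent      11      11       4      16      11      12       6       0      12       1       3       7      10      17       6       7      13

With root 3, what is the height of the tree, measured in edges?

9

2 sits deepest: 3-10-4-6-12-11-7-17-1-2 — 9 edges from the root.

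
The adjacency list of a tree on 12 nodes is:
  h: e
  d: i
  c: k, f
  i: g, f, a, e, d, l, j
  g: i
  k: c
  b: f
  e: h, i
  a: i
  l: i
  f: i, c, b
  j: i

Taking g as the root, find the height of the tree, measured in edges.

4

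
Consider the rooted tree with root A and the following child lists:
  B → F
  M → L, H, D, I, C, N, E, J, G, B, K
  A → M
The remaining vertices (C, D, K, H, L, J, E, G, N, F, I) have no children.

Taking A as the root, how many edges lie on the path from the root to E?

Climbing from E to the root: E → M → A. That's 2 steps.

2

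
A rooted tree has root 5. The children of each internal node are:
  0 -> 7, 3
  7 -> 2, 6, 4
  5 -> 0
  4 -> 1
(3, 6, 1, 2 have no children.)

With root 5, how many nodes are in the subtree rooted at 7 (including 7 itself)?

5

7's subtree: {7, 6, 4, 2, 1}, size 5.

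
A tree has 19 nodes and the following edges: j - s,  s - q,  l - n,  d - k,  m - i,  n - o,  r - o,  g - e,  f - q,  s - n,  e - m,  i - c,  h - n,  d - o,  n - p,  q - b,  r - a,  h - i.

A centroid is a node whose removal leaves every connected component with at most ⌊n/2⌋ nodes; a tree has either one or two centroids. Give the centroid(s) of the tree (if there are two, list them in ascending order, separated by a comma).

Delete n: the remaining components have sizes 6, 5, 5, 1, 1. Max 6 ≤ 9, so n is a centroid.
Every other node leaves some component of size > 9, so the centroid is unique.

n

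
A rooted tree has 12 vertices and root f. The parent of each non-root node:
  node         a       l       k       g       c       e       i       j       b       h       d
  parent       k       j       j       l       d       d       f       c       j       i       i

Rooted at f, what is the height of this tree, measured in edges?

6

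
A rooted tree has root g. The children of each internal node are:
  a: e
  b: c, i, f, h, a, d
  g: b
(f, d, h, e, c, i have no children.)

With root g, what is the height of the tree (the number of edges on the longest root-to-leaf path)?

3

The longest root-to-leaf path is g – b – a – e (3 edges).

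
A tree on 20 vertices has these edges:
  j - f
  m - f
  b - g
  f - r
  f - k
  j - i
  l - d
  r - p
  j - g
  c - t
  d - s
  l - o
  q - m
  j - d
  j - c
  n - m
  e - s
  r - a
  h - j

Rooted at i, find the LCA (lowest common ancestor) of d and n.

Ancestors of d (toward the root): d, j, i.
Ancestors of n: n, m, f, j, i.
The deepest node appearing in both lists is j.

j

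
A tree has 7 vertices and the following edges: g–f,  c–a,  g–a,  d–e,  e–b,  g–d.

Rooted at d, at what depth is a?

Climbing from a to the root: a – g – d. That's 2 steps.

2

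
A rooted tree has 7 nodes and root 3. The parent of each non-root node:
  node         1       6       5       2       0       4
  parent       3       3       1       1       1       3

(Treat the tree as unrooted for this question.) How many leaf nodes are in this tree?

Degree-1 nodes: 0, 2, 4, 5, 6 — 5 of them.

5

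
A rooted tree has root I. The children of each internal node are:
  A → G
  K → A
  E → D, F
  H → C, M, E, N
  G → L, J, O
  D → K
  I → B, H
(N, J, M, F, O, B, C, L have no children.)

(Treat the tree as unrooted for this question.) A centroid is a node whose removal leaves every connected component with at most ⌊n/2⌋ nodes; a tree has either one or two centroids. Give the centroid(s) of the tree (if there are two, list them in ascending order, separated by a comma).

Removing E splits the tree into components of sizes 7, 6, 1; the largest is 7 ≤ ⌊15/2⌋ = 7.
No neighbour of E does as well, so E is the unique centroid.

E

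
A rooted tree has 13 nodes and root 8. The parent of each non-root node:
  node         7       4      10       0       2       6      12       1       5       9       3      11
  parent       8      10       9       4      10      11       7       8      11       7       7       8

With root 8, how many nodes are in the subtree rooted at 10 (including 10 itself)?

4

10's subtree: {10, 4, 2, 0}, size 4.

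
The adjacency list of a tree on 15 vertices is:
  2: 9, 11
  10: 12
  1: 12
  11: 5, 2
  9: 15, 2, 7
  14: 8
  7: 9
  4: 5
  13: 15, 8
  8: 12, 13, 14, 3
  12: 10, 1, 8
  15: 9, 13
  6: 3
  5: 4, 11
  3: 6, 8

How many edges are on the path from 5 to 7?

4

5 - 11 - 2 - 9 - 7: 4 edges.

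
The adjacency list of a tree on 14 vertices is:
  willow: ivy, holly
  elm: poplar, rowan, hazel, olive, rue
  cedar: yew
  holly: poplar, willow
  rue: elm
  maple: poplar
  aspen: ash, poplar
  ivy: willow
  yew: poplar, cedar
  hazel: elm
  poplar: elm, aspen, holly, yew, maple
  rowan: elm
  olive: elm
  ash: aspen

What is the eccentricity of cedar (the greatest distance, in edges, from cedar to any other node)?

5

A farthest node from cedar is ivy.
The path cedar-yew-poplar-holly-willow-ivy has 5 edges.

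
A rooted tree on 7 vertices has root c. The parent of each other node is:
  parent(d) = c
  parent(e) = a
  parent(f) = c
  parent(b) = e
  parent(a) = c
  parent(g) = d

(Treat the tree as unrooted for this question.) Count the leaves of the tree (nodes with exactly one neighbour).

Degree-1 nodes: b, f, g — 3 of them.

3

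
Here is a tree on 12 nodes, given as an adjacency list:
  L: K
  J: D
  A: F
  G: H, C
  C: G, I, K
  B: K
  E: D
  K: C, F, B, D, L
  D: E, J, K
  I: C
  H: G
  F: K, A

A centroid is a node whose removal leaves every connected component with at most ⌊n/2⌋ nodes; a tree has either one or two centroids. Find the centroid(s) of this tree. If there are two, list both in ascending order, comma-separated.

K

If K is removed the pieces have sizes 4, 3, 2, 1, 1, all ≤ ⌊12/2⌋ = 6.
No neighbour of K does as well, so K is the unique centroid.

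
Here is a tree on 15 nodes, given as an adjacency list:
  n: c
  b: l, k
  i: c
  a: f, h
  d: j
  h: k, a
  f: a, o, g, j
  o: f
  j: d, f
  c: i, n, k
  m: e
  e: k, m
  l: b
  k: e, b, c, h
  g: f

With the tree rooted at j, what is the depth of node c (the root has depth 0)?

5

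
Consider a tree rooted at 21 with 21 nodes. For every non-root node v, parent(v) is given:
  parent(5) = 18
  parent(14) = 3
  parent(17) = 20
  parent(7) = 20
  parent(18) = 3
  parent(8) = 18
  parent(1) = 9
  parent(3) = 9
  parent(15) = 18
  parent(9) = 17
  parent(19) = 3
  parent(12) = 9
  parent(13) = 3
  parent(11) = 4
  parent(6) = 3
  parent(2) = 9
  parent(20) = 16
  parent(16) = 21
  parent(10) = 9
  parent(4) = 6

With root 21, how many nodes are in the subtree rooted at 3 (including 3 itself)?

11

Descendants of 3 (including itself): 3, 18, 6, 14, 13, 19, 15, 8, 5, 4, 11. That's 11.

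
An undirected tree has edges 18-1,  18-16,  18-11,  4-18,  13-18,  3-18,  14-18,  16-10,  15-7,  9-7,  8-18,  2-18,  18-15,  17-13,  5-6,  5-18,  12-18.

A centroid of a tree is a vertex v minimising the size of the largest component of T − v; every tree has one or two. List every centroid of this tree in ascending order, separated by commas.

Delete 18: the remaining components have sizes 3, 2, 2, 2, 1, 1, 1, 1, 1, 1, 1, 1. Max 3 ≤ 9, so 18 is a centroid.
Every other node leaves some component of size > 9, so the centroid is unique.

18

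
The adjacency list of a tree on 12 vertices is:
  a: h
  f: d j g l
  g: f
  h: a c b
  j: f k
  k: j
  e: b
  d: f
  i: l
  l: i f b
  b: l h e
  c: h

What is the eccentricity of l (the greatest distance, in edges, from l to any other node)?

3

A farthest node from l is c (a, k also at distance 3).
The path l – b – h – c has 3 edges.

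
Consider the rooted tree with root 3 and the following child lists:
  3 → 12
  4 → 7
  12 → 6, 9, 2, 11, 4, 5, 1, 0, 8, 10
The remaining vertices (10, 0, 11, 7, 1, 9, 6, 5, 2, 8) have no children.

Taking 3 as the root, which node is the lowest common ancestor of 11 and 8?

12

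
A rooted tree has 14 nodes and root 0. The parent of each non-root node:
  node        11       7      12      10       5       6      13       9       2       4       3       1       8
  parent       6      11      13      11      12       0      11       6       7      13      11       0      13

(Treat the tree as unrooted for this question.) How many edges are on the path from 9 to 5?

5

The path is 9 – 6 – 11 – 13 – 12 – 5, which has 5 edges.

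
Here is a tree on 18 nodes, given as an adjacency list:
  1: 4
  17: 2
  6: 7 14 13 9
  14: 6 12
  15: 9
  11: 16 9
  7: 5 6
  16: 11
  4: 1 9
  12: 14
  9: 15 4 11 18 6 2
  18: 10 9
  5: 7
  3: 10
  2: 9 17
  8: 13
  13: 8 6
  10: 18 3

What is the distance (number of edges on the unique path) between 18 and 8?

4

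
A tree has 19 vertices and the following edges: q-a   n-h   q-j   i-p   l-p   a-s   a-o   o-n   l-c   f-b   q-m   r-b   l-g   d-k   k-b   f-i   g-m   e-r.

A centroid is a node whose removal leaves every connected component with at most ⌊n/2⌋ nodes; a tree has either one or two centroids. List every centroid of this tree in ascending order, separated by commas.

l

If l is removed the pieces have sizes 9, 8, 1, all ≤ ⌊19/2⌋ = 9.
Every other node leaves some component of size > 9, so the centroid is unique.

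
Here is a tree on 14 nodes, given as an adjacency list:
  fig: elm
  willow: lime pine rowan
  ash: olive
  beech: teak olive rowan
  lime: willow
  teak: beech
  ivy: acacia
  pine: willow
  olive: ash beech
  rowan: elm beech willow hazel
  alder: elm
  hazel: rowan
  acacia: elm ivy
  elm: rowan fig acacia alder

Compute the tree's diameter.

6

A longest path is ivy – acacia – elm – rowan – beech – olive – ash, with 6 edges.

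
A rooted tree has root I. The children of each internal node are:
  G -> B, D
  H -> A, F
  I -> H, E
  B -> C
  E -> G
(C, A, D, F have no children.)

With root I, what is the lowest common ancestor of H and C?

I

Ancestors of H (toward the root): H, I.
Ancestors of C: C, B, G, E, I.
The deepest node appearing in both lists is I.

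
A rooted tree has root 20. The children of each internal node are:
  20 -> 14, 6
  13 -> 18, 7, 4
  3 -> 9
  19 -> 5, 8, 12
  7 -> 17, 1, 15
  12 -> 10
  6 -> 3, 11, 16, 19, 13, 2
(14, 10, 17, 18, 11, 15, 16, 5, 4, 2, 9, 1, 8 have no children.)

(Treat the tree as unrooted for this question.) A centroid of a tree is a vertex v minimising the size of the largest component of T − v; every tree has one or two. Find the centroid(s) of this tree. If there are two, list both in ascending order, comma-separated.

6

Delete 6: the remaining components have sizes 7, 5, 2, 2, 1, 1, 1. Max 7 ≤ 10, so 6 is a centroid.
Every other node leaves some component of size > 10, so the centroid is unique.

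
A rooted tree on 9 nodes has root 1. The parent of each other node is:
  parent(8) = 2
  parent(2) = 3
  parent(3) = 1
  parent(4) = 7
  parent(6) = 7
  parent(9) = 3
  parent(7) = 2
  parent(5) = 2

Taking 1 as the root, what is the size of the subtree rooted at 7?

3

The subtree rooted at 7 contains: 7, 6, 4 — 3 nodes.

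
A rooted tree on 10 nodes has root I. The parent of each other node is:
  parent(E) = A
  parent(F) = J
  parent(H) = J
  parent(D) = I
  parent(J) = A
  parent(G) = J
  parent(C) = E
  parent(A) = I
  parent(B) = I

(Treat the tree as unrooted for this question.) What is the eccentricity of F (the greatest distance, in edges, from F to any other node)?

Distances from F peak at 4, attained at D (B, C also at distance 4).
F–J–A–I–D

4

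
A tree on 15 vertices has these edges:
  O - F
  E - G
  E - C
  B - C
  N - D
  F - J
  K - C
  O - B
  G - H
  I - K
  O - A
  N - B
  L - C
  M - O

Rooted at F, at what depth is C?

3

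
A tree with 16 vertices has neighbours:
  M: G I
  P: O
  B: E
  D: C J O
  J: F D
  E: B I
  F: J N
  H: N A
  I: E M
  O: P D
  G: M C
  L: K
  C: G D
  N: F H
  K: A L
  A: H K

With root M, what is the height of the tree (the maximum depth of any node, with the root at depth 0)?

10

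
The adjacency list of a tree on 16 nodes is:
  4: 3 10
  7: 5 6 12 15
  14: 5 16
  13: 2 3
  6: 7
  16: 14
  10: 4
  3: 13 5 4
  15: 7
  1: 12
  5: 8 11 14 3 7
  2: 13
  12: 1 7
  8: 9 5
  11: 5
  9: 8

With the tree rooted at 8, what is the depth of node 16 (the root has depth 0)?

Climbing from 16 to the root: 16 → 14 → 5 → 8. That's 3 steps.

3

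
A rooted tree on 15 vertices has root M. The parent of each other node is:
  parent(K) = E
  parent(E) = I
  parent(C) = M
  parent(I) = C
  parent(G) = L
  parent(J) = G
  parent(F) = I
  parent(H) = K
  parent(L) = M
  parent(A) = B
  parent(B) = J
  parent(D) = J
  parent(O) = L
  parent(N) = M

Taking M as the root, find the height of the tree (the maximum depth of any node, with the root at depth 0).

5

The longest root-to-leaf path is M-C-I-E-K-H (5 edges).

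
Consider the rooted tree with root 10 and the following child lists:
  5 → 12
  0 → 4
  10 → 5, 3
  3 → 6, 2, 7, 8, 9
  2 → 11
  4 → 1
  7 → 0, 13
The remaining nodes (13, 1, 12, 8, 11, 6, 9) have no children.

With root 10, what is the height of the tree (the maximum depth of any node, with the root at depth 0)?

A deepest node is 1, reached by 10 → 3 → 7 → 0 → 4 → 1.
That path has 5 edges, so the height is 5.

5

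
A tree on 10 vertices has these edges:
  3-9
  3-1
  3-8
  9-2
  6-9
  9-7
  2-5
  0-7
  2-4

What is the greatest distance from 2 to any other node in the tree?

3

Distances from 2 peak at 3, attained at 1 (8, 0 also at distance 3).
2-9-3-1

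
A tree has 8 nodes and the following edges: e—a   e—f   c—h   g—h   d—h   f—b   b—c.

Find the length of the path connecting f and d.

f – b – c – h – d: 4 edges.

4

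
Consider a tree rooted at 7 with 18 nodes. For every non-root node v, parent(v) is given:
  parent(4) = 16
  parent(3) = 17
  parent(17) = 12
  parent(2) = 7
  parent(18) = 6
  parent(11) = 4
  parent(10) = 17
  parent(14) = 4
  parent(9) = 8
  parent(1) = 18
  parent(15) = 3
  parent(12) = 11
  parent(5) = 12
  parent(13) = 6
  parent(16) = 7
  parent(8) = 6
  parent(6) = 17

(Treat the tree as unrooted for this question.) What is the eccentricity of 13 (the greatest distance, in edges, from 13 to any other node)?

The node farthest from 13 is 2, via 13-6-17-12-11-4-16-7-2 — 8 edges.

8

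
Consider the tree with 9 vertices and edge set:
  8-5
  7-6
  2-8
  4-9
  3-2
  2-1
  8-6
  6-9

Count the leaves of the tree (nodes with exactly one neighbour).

5

The leaves are 1, 3, 4, 5, 7.
That is 5 leaves.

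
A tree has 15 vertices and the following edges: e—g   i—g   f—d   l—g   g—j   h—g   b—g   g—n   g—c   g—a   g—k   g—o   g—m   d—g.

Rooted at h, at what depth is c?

2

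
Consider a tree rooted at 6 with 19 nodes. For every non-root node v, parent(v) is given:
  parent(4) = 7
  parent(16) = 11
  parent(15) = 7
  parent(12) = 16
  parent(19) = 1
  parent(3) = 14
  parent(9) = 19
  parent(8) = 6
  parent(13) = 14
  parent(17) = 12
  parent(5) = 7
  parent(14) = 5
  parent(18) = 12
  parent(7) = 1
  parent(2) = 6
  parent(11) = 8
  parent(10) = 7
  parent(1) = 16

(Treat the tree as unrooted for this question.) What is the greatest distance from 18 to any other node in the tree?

7

The node farthest from 18 is 3 (13 also at distance 7), via 18–12–16–1–7–5–14–3 — 7 edges.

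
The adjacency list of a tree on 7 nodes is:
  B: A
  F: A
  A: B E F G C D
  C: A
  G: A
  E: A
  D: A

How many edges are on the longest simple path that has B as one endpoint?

A farthest node from B is G (E, C, D, F also at distance 2).
The path B – A – G has 2 edges.

2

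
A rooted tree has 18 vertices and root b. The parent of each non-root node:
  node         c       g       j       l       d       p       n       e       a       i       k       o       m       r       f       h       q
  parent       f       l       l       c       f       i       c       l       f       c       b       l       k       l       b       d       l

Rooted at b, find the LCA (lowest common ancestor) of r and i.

c

Path r→root: r l c f b; path i→root: i c f b.
First common node: c.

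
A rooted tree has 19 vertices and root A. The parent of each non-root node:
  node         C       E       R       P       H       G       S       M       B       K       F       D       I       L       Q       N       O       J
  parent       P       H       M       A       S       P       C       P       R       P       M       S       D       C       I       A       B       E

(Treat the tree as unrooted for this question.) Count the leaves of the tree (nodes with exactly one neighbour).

8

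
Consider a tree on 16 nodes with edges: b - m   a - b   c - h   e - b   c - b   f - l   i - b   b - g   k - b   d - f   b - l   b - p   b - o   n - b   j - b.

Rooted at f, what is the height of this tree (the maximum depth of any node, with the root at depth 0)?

4

The longest root-to-leaf path is f-l-b-c-h (4 edges).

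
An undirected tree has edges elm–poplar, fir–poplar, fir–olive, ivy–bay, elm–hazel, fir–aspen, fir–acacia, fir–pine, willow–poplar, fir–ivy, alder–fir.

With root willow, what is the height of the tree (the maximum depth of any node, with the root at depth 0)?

bay sits deepest: willow-poplar-fir-ivy-bay — 4 edges from the root.

4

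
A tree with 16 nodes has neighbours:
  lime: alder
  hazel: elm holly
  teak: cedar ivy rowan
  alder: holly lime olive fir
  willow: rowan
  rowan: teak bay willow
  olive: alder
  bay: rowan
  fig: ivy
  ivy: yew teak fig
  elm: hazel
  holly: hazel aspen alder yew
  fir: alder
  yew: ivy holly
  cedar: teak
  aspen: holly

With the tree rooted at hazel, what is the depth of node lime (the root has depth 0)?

Path from hazel to lime: hazel – holly – alder – lime, which has 3 edges.

3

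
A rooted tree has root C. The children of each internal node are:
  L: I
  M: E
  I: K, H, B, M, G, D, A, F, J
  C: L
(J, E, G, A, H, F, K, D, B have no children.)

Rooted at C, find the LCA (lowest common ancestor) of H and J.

I

Path H→root: H I L C; path J→root: J I L C.
First common node: I.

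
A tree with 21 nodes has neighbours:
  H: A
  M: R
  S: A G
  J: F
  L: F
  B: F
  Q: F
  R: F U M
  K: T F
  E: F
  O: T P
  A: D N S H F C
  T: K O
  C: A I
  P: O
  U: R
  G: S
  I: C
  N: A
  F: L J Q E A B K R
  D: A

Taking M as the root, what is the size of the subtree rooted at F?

18

Descendants of F (including itself): F, J, L, B, A, K, E, Q, C, D, S, H, N, T, I, G, O, P. That's 18.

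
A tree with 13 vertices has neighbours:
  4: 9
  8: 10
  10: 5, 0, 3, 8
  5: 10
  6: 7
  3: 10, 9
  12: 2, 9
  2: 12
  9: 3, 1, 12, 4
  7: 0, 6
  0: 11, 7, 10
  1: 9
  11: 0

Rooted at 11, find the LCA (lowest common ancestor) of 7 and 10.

0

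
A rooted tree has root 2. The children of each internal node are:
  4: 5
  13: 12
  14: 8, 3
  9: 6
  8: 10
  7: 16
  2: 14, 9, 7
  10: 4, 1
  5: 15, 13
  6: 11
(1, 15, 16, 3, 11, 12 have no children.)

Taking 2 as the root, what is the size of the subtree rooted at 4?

5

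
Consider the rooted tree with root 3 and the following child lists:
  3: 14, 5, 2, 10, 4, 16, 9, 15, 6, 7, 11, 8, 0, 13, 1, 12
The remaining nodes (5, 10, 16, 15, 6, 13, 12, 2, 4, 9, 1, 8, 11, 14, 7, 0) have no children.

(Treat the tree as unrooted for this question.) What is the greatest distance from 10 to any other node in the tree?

2

Distances from 10 peak at 2, attained at 12 (9, 8, 11, 7, 6, 5, 2, 16, 4, 15, 0, 1, 13, 14 also at distance 2).
10-3-12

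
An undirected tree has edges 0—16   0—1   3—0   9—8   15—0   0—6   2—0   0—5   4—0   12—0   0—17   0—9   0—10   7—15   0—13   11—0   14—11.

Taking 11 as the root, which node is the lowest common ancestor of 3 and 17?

Path 3→root: 3 0 11; path 17→root: 17 0 11.
First common node: 0.

0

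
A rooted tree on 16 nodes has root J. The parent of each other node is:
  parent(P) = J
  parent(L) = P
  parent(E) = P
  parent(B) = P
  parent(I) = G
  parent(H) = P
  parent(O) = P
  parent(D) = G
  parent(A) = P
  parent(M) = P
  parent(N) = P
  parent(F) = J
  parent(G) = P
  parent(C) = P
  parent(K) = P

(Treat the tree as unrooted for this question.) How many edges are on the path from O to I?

O - P - G - I: 3 edges.

3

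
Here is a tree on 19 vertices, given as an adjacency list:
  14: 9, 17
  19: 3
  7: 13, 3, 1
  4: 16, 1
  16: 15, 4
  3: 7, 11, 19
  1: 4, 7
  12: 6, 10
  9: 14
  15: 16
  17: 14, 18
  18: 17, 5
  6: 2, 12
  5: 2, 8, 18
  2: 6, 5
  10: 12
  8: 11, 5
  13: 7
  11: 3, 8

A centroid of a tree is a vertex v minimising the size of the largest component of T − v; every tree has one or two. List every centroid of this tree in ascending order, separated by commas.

Removing 8 splits the tree into components of sizes 9, 9; the largest is 9 ≤ ⌊19/2⌋ = 9.
Every other node leaves some component of size > 9, so the centroid is unique.

8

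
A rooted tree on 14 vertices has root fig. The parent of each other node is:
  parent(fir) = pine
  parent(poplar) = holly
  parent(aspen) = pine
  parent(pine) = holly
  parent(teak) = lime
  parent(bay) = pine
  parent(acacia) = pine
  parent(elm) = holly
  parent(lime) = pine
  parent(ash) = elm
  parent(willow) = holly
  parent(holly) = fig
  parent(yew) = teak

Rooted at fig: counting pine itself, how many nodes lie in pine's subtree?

8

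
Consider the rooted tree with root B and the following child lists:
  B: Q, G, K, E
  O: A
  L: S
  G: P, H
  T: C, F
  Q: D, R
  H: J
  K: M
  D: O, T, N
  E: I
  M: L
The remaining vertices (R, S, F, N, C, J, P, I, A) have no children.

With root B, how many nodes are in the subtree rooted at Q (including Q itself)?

9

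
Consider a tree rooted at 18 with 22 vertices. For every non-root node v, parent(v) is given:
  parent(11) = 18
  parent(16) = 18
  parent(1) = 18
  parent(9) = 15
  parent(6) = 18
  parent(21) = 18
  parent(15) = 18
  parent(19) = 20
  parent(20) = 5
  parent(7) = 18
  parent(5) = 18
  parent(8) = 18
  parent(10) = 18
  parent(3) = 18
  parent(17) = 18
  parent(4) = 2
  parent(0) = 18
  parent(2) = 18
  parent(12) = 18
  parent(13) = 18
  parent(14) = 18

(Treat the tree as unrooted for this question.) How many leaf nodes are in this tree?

Exactly 17 nodes have a single neighbour: 0, 1, 3, 4, 6, 7, 8, 9, 10, 11, 12, 13, 14, 16, 17, 19, 21.

17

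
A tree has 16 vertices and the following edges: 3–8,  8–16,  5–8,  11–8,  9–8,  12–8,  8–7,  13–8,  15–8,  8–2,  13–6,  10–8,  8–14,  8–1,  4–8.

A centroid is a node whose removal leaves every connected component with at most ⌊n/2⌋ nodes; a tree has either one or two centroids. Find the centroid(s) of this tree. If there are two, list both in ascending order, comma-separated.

8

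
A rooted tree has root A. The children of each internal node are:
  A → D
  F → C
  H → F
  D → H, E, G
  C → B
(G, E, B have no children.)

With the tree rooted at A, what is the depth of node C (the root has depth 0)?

4

A–D–H–F–C — 4 edges.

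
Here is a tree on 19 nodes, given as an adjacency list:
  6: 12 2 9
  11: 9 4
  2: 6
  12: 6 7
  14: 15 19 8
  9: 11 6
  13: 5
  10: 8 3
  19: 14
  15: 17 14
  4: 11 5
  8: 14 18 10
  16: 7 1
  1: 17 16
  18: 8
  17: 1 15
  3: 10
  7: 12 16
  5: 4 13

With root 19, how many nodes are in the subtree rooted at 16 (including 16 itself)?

10

The subtree rooted at 16 contains: 16, 7, 12, 6, 9, 2, 11, 4, 5, 13 — 10 nodes.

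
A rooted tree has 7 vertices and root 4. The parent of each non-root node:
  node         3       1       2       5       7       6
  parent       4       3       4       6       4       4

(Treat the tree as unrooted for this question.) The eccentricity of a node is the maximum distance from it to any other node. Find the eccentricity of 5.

A farthest node from 5 is 1.
The path 5 – 6 – 4 – 3 – 1 has 4 edges.

4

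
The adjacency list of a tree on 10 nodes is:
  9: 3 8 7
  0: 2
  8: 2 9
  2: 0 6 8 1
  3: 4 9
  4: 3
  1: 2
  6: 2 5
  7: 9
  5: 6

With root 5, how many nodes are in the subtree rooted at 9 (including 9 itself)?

4

9's subtree: {9, 7, 3, 4}, size 4.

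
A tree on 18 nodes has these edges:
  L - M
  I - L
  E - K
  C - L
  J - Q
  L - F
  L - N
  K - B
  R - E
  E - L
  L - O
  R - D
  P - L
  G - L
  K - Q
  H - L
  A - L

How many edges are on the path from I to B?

4

I – L – E – K – B: 4 edges.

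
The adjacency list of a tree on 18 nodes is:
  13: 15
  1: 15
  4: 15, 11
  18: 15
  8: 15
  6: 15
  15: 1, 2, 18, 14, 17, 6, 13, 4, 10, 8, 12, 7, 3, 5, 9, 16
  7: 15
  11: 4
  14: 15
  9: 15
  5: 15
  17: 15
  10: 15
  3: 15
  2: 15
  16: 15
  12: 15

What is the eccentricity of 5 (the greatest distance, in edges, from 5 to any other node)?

3

A farthest node from 5 is 11.
The path 5 – 15 – 4 – 11 has 3 edges.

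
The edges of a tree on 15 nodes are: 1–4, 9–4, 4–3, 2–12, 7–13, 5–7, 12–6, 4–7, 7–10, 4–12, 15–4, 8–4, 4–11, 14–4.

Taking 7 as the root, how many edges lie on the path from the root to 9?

2

7 → 4 → 9 — 2 edges.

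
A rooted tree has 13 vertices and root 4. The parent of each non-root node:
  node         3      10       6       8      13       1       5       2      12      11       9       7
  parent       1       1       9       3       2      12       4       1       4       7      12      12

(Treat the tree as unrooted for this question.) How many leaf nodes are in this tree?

Exactly 6 nodes have a single neighbour: 5, 6, 8, 10, 11, 13.

6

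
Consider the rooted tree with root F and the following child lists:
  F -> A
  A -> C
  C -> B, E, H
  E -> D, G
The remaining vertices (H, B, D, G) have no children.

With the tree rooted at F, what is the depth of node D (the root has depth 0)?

Climbing from D to the root: D – E – C – A – F. That's 4 steps.

4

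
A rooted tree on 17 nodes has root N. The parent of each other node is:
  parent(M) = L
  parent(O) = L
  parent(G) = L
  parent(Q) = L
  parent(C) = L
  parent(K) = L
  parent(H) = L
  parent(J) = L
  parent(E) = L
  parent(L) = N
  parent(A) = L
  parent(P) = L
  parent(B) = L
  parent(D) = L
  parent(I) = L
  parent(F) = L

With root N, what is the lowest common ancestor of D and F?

Ancestors of D (toward the root): D, L, N.
Ancestors of F: F, L, N.
The deepest node appearing in both lists is L.

L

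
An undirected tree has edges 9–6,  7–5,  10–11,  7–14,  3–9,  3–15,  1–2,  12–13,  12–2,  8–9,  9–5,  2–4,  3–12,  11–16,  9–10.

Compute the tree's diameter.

7

Starting from 4, a farthest node is 14 at distance 7.
One longest path: 4 – 2 – 12 – 3 – 9 – 5 – 7 – 14.
So the diameter is 7.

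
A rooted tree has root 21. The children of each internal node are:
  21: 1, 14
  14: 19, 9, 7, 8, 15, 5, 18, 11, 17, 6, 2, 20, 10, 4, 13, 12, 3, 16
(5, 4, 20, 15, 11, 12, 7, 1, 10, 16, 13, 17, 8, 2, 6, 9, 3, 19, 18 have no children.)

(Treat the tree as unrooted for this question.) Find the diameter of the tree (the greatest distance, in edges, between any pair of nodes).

BFS from 1 reaches 20 last, at distance 3; BFS from 20 confirms no node is farther.
Path: 1–21–14–20.

3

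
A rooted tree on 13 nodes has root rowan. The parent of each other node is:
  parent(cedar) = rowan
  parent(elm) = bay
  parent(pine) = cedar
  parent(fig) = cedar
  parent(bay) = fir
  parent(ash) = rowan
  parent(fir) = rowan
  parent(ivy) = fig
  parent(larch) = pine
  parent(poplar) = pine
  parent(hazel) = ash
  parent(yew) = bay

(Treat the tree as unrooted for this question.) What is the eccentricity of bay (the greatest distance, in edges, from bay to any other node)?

5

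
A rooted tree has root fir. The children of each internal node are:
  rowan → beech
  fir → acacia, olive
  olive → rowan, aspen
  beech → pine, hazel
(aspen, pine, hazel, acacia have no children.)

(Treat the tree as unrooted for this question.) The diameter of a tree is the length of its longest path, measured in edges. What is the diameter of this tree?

BFS from acacia reaches pine last, at distance 5; BFS from pine confirms no node is farther.
Path: acacia–fir–olive–rowan–beech–pine.

5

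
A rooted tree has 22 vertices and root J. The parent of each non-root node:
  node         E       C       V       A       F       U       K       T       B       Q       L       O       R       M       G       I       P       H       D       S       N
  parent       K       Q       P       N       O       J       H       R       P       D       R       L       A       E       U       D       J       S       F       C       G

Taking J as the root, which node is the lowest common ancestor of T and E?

R

Ancestors of T (toward the root): T, R, A, N, G, U, J.
Ancestors of E: E, K, H, S, C, Q, D, F, O, L, R, A, N, G, U, J.
The deepest node appearing in both lists is R.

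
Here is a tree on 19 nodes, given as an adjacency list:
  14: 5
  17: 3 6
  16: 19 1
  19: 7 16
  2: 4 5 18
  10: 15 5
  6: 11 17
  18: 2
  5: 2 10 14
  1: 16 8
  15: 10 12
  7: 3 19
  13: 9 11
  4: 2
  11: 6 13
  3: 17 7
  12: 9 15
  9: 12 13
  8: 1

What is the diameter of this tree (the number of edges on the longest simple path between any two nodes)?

BFS from 8 reaches 4 last, at distance 16; BFS from 4 confirms no node is farther.
Path: 8-1-16-19-7-3-17-6-11-13-9-12-15-10-5-2-4.

16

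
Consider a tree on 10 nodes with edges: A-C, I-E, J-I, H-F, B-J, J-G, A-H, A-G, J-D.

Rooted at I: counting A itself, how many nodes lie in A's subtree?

A's subtree: {A, H, C, F}, size 4.

4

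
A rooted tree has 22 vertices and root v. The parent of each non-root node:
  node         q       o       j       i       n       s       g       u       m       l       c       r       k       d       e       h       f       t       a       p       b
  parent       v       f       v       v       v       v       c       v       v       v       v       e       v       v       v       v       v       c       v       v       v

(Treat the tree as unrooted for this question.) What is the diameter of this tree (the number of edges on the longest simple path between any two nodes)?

4

BFS from o reaches r last, at distance 4; BFS from r confirms no node is farther.
Path: o-f-v-e-r.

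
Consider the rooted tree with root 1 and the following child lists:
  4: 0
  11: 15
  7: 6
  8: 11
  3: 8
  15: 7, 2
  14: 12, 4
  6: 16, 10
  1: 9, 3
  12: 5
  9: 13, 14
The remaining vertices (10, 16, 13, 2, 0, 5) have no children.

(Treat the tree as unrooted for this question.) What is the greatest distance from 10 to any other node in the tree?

The node farthest from 10 is 5 (0 also at distance 11), via 10–6–7–15–11–8–3–1–9–14–12–5 — 11 edges.

11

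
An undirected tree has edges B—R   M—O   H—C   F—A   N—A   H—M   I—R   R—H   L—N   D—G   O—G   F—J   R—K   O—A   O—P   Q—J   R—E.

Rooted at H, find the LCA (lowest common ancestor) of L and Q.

L's ancestor chain is L, N, A, O, M, H and Q's is Q, J, F, A, O, M, H; they first meet at A.

A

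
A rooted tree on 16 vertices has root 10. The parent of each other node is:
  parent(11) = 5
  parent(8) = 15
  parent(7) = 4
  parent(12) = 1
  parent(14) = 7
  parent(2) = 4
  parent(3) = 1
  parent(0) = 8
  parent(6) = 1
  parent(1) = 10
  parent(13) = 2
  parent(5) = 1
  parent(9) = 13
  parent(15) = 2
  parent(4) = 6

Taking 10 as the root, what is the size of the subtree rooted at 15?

15's subtree: {15, 8, 0}, size 3.

3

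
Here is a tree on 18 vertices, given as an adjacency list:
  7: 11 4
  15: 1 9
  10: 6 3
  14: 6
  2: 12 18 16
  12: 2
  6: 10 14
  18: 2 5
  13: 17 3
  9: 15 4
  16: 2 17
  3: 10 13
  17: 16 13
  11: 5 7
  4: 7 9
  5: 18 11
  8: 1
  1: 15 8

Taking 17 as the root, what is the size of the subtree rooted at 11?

11's subtree: {11, 7, 4, 9, 15, 1, 8}, size 7.

7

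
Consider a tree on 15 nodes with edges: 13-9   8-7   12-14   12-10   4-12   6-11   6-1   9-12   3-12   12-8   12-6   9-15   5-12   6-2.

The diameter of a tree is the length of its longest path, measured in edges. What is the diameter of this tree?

4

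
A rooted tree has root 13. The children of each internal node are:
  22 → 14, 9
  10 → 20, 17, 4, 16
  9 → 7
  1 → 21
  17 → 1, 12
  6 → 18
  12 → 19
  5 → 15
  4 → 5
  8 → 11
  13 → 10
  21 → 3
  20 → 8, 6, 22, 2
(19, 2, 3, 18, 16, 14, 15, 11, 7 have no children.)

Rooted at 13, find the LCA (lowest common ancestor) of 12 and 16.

12's ancestor chain is 12, 17, 10, 13 and 16's is 16, 10, 13; they first meet at 10.

10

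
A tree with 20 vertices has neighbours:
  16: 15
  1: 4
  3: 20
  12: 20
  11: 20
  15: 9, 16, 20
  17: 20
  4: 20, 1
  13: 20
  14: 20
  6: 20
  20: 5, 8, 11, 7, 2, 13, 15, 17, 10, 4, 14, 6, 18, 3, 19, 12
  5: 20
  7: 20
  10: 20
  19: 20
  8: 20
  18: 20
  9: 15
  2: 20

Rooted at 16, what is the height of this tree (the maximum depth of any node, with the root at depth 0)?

1 sits deepest: 16-15-20-4-1 — 4 edges from the root.

4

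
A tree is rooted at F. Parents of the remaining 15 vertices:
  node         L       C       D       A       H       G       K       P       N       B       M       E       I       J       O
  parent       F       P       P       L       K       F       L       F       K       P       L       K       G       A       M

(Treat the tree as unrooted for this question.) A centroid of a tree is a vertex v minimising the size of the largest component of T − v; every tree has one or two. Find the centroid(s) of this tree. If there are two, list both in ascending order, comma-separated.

L

If L is removed the pieces have sizes 7, 4, 2, 2, all ≤ ⌊16/2⌋ = 8.
Every other node leaves some component of size > 8, so the centroid is unique.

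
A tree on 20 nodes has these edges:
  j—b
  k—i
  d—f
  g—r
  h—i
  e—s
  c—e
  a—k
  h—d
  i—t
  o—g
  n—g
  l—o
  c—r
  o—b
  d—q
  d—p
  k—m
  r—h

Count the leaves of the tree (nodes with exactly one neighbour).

The leaves are a, f, j, l, m, n, p, q, s, t.
That is 10 leaves.

10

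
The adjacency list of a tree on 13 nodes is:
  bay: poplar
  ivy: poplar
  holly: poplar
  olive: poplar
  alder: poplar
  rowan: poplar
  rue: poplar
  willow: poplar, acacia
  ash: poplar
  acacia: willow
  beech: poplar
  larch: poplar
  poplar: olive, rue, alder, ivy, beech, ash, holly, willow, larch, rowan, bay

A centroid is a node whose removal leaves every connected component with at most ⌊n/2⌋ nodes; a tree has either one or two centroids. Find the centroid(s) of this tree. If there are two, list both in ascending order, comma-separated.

poplar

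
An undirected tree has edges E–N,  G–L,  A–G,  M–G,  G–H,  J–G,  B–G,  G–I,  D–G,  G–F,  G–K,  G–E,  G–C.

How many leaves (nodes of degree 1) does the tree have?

12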